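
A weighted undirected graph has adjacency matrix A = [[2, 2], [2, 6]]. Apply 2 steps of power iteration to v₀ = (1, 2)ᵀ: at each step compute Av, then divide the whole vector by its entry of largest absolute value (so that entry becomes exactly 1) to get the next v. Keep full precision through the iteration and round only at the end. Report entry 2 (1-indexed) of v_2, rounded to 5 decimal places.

1.00000

Av0 = (6.000000, 14.000000); divide by 14.000000 → v1 = (0.428571, 1.000000)
Av1 = (2.857143, 6.857143); divide by 6.857143 → v2 = (0.416667, 1.000000)
Requested entry of v2: 96/96 = 1.00000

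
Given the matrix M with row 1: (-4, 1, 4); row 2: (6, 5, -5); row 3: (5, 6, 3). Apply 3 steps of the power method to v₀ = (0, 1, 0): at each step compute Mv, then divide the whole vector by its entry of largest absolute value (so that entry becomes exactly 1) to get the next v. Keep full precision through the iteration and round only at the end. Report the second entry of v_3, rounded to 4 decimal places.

Mv0 = (1.00000, 5.00000, 6.00000); divide by 6.00000 → v1 = (0.16667, 0.83333, 1.00000)
Mv1 = (4.16667, 0.16667, 8.83333); divide by 8.83333 → v2 = (0.47170, 0.01887, 1.00000)
Mv2 = (2.13208, -2.07547, 5.47170); divide by 5.47170 → v3 = (0.38966, -0.37931, 1.00000)
Requested entry of v3: -110/290 = -0.3793

-0.3793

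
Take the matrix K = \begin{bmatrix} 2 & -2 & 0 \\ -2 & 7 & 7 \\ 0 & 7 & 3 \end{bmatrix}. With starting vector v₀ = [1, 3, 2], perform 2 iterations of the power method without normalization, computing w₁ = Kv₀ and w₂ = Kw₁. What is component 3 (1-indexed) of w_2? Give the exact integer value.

312

w1 = Kv₀ = (2·1 + (-2)·3 + 0·2; (-2)·1 + 7·3 + 7·2; 0·1 + 7·3 + 3·2) = (-4, 33, 27)
w2 = Kw1 = (2·(-4) + (-2)·33 + 0·27; (-2)·(-4) + 7·33 + 7·27; 0·(-4) + 7·33 + 3·27) = (-74, 428, 312)
The requested component of w2 is 312.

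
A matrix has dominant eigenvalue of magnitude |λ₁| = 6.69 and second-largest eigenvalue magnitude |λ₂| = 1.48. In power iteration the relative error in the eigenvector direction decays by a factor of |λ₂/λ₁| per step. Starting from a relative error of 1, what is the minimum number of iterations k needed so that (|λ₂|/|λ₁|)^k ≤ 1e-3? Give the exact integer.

5

|λ₂/λ₁| = 1.48/6.69 = 0.22123
Need k ≥ ln(1e-3) / ln(0.22123) = -6.9078 / -1.5086 ≈ 4.579
Smallest integer k satisfying the bound: 5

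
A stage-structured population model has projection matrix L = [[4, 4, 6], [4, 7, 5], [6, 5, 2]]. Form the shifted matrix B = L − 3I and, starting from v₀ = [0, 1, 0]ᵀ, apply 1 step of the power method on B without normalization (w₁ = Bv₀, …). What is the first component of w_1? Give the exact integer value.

4

B = L − 3I has rows (1, 4, 6); (4, 4, 5); (6, 5, -1)
w1 = Bv₀ = (1·0 + 4·1 + 6·0; 4·0 + 4·1 + 5·0; 6·0 + 5·1 + (-1)·0) = (4, 4, 5)
Requested component of w1: 4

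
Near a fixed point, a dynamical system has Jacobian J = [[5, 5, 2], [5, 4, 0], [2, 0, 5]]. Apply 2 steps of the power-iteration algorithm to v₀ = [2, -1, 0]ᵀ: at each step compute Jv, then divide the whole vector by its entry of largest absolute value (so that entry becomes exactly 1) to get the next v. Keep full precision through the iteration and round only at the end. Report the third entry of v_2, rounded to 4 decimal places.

Jv0 = (5.00000, 6.00000, 4.00000); divide by 6.00000 → v1 = (0.83333, 1.00000, 0.66667)
Jv1 = (10.50000, 8.16667, 5.00000); divide by 10.50000 → v2 = (1.00000, 0.77778, 0.47619)
Requested entry of v2: 30/63 = 0.4762

0.4762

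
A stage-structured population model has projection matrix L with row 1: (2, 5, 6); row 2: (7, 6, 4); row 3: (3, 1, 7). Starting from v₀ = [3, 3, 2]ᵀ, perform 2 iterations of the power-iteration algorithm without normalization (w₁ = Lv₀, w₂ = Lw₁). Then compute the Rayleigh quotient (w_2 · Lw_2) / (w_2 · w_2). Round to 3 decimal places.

λ ≈ 13.196

w1 = Lv₀ = (33, 47, 26)
w2 = Lw1 = (457, 617, 328)
Lw2 = (5967, 8213, 4284)
w2·Lw2 = 457·5967 + 617·8213 + 328·4284 = 9199492; w2·w2 = 457·457 + 617·617 + 328·328 = 697122
λ ≈ 9199492/697122 = 13.196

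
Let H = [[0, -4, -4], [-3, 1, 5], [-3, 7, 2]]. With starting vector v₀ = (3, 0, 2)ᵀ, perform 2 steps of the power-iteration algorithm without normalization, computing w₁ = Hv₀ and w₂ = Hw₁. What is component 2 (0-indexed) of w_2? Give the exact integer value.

21

w1 = Hv₀ = (0·3 + (-4)·0 + (-4)·2; (-3)·3 + 1·0 + 5·2; (-3)·3 + 7·0 + 2·2) = (-8, 1, -5)
w2 = Hw1 = (0·(-8) + (-4)·1 + (-4)·(-5); (-3)·(-8) + 1·1 + 5·(-5); (-3)·(-8) + 7·1 + 2·(-5)) = (16, 0, 21)
The requested component of w2 is 21.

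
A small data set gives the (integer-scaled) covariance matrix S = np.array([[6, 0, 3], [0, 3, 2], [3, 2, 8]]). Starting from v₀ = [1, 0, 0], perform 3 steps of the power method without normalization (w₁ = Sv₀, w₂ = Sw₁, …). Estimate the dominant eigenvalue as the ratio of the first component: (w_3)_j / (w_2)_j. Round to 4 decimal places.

w1 = Sv₀ = (6·1 + 0·0 + 3·0; 0·1 + 3·0 + 2·0; 3·1 + 2·0 + 8·0) = (6, 0, 3)
w2 = Sw1 = (6·6 + 0·0 + 3·3; 0·6 + 3·0 + 2·3; 3·6 + 2·0 + 8·3) = (45, 6, 42)
w3 = Sw2 = (396, 102, 483)
Ratio at component: 396 / 45 = 8.8000

λ ≈ 8.8000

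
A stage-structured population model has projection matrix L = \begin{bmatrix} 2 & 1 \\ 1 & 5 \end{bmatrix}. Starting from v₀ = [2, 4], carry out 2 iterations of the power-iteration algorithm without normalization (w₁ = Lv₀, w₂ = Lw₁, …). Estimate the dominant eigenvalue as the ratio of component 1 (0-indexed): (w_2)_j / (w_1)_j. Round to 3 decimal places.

5.364

w1 = Lv₀ = (8, 22)
w2 = Lw1 = (38, 118)
Ratio at component: 118 / 22 = 5.364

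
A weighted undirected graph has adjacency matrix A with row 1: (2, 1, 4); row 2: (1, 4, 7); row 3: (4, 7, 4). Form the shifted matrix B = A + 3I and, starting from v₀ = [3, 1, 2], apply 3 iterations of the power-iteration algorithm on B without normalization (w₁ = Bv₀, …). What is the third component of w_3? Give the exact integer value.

B = A + 3I has rows (5, 1, 4); (1, 7, 7); (4, 7, 7)
w1 = Bv₀ = (24, 24, 33)
w2 = Bw1 = (276, 423, 495)
w3 = Bw2 = (3783, 6702, 7530)
Requested component of w3: 7530

7530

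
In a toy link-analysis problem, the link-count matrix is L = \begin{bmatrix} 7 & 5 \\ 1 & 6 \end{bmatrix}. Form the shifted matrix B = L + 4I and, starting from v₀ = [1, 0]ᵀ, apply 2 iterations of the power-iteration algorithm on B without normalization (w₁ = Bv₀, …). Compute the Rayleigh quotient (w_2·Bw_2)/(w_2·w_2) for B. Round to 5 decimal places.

μ ≈ 11.94595

B = L + 4I has rows (11, 5); (1, 10)
w1 = Bv₀ = (11, 1)
w2 = Bw1 = (126, 21)
Bw2 = (1491, 336)
w2·Bw2 = 194922; w2·w2 = 16317; μ ≈ 194922/16317 = 11.94595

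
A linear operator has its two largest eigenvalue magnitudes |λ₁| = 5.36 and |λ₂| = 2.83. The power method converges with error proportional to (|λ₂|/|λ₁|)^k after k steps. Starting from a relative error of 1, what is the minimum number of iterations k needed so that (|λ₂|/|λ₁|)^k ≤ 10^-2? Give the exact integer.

8

|λ₂/λ₁| = 2.83/5.36 = 0.52799
Need k ≥ ln(10^-2) / ln(0.52799) = -4.6052 / -0.6387 ≈ 7.210
Smallest integer k satisfying the bound: 8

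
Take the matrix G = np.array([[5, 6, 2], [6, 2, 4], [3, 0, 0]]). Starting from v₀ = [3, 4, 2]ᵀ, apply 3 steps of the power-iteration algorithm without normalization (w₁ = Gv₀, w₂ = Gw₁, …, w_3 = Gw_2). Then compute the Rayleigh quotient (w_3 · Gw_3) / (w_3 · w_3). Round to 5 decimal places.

w1 = Gv₀ = (5·3 + 6·4 + 2·2; 6·3 + 2·4 + 4·2; 3·3 + 0·4 + 0·2) = (43, 34, 9)
w2 = Gw1 = (5·43 + 6·34 + 2·9; 6·43 + 2·34 + 4·9; 3·43 + 0·34 + 0·9) = (437, 362, 129)
w3 = Gw2 = (4615, 3862, 1311)
Gw3 = (48869, 40658, 13845)
w3·Gw3 = 4615·48869 + 3862·40658 + 1311·13845 = 400702426; w3·w3 = 4615·4615 + 3862·3862 + 1311·1311 = 37931990
λ ≈ 400702426/37931990 = 10.56371

λ ≈ 10.56371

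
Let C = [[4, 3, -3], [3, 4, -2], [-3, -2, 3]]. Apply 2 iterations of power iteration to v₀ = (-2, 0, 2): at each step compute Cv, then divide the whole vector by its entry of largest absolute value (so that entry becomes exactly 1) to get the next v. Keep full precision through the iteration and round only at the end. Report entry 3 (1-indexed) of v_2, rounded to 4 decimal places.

Cv0 = (-14.00000, -10.00000, 12.00000); divide by -14.00000 → v1 = (1.00000, 0.71429, -0.85714)
Cv1 = (8.71429, 7.57143, -7.00000); divide by 8.71429 → v2 = (1.00000, 0.86885, -0.80328)
Requested entry of v2: 98/-122 = -0.8033

-0.8033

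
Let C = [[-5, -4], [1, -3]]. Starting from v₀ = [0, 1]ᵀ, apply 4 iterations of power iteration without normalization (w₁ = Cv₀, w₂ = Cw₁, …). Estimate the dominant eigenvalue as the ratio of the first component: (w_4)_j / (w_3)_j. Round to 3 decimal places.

λ ≈ -4.622

w1 = Cv₀ = (-4, -3)
w2 = Cw1 = (32, 5)
w3 = Cw2 = (-180, 17)
w4 = Cw3 = (832, -231)
Ratio at component: 832 / -180 = -4.622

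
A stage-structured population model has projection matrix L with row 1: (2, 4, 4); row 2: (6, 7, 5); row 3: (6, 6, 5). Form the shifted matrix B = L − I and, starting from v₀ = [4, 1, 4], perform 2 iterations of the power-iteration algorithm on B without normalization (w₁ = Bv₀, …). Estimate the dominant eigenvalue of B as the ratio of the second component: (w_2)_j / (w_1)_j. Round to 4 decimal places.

B = L − I has rows (1, 4, 4); (6, 6, 5); (6, 6, 4)
w1 = Bv₀ = (24, 50, 46)
w2 = Bw1 = (408, 674, 628)
Ratio: 674/50 = 13.4800

13.4800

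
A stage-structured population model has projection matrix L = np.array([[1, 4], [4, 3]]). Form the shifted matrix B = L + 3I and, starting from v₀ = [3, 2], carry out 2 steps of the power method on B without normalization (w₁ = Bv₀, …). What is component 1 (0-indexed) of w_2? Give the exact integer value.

B = L + 3I has rows (4, 4); (4, 6)
w1 = Bv₀ = (4·3 + 4·2; 4·3 + 6·2) = (20, 24)
w2 = Bw1 = (4·20 + 4·24; 4·20 + 6·24) = (176, 224)
Requested component of w2: 224

224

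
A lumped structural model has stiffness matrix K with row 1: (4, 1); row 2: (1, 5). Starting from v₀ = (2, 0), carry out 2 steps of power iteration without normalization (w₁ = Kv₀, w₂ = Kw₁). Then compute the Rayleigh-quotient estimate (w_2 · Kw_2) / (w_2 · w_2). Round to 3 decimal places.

w1 = Kv₀ = (4·2 + 1·0; 1·2 + 5·0) = (8, 2)
w2 = Kw1 = (4·8 + 1·2; 1·8 + 5·2) = (34, 18)
Kw2 = (154, 124)
w2·Kw2 = 34·154 + 18·124 = 7468; w2·w2 = 34·34 + 18·18 = 1480
λ ≈ 7468/1480 = 5.046

λ ≈ 5.046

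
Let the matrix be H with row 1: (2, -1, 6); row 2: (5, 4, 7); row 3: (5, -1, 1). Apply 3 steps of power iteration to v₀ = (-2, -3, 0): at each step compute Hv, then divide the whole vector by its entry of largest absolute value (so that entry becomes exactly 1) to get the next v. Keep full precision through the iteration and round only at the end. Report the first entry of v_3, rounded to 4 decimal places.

Hv0 = (-1.00000, -22.00000, -7.00000); divide by -22.00000 → v1 = (0.04545, 1.00000, 0.31818)
Hv1 = (1.00000, 6.45455, -0.45455); divide by 6.45455 → v2 = (0.15493, 1.00000, -0.07042)
Hv2 = (-1.11268, 4.28169, -0.29577); divide by 4.28169 → v3 = (-0.25987, 1.00000, -0.06908)
Requested entry of v3: 158/-608 = -0.2599

-0.2599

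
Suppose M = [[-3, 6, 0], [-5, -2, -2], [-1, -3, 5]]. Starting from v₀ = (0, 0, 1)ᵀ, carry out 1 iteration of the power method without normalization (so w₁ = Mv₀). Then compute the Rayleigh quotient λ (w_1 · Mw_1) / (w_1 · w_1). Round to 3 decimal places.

5.759

w1 = Mv₀ = ((-3)·0 + 6·0 + 0·1; (-5)·0 + (-2)·0 + (-2)·1; (-1)·0 + (-3)·0 + 5·1) = (0, -2, 5)
Mw1 = (-12, -6, 31)
w1·Mw1 = 0·(-12) + (-2)·(-6) + 5·31 = 167; w1·w1 = 0·0 + (-2)·(-2) + 5·5 = 29
λ ≈ 167/29 = 5.759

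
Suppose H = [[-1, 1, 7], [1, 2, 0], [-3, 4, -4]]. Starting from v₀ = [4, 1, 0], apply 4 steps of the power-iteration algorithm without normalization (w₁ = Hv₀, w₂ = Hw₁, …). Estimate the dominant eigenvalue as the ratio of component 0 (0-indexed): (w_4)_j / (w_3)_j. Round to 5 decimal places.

-2.19374

w1 = Hv₀ = (-3, 6, -8)
w2 = Hw1 = (-47, 9, 65)
w3 = Hw2 = (511, -29, -83)
w4 = Hw3 = (-1121, 453, -1317)
Ratio at component: -1121 / 511 = -2.19374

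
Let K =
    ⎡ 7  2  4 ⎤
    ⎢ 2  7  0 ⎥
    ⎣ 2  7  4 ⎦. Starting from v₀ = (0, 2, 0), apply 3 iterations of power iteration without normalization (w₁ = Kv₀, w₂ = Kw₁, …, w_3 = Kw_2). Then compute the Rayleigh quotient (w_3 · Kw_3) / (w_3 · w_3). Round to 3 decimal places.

w1 = Kv₀ = (4, 14, 14)
w2 = Kw1 = (112, 106, 162)
w3 = Kw2 = (1644, 966, 1614)
Kw3 = (19896, 10050, 16506)
w3·Kw3 = 1644·19896 + 966·10050 + 1614·16506 = 69058008; w3·w3 = 1644·1644 + 966·966 + 1614·1614 = 6240888
λ ≈ 69058008/6240888 = 11.065

11.065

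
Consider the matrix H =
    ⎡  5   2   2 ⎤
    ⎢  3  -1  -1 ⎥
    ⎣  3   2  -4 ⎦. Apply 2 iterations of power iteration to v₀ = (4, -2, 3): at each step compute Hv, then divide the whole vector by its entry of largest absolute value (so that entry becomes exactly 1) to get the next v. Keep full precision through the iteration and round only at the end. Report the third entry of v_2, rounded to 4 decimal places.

0.8387

Hv0 = (22.00000, 11.00000, -4.00000); divide by 22.00000 → v1 = (1.00000, 0.50000, -0.18182)
Hv1 = (5.63636, 2.68182, 4.72727); divide by 5.63636 → v2 = (1.00000, 0.47581, 0.83871)
Requested entry of v2: 104/124 = 0.8387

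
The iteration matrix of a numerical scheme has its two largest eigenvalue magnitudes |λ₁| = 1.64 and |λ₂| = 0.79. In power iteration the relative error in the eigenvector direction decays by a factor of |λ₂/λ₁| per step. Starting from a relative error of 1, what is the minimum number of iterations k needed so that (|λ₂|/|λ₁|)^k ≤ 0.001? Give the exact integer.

10

|λ₂/λ₁| = 0.79/1.64 = 0.48171
Need k ≥ ln(0.001) / ln(0.48171) = -6.9078 / -0.7304 ≈ 9.457
Smallest integer k satisfying the bound: 10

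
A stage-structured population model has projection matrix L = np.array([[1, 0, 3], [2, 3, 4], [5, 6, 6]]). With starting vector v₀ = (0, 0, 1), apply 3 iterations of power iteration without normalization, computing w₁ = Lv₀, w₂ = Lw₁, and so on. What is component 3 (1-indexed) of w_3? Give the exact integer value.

807

w1 = Lv₀ = (1·0 + 0·0 + 3·1; 2·0 + 3·0 + 4·1; 5·0 + 6·0 + 6·1) = (3, 4, 6)
w2 = Lw1 = (1·3 + 0·4 + 3·6; 2·3 + 3·4 + 4·6; 5·3 + 6·4 + 6·6) = (21, 42, 75)
w3 = Lw2 = (246, 468, 807)
The requested component of w3 is 807.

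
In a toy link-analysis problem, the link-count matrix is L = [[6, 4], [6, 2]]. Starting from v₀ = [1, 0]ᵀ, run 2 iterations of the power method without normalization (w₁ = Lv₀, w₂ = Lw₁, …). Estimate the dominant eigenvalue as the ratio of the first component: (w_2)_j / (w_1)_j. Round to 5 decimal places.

10.00000

w1 = Lv₀ = (6·1 + 4·0; 6·1 + 2·0) = (6, 6)
w2 = Lw1 = (6·6 + 4·6; 6·6 + 2·6) = (60, 48)
Ratio at component: 60 / 6 = 10.00000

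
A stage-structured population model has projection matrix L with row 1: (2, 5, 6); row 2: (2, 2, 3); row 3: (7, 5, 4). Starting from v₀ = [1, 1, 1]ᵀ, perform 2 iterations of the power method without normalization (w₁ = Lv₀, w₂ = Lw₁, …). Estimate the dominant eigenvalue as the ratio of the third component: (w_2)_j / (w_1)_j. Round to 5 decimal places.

11.87500

w1 = Lv₀ = (2·1 + 5·1 + 6·1; 2·1 + 2·1 + 3·1; 7·1 + 5·1 + 4·1) = (13, 7, 16)
w2 = Lw1 = (2·13 + 5·7 + 6·16; 2·13 + 2·7 + 3·16; 7·13 + 5·7 + 4·16) = (157, 88, 190)
Ratio at component: 190 / 16 = 11.87500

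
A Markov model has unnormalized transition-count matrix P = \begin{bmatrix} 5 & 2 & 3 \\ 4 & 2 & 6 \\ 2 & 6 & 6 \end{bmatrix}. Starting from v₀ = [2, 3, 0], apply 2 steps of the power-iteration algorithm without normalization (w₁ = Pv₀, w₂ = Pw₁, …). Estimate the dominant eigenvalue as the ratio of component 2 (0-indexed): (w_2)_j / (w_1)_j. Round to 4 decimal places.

11.2727

w1 = Pv₀ = (5·2 + 2·3 + 3·0; 4·2 + 2·3 + 6·0; 2·2 + 6·3 + 6·0) = (16, 14, 22)
w2 = Pw1 = (5·16 + 2·14 + 3·22; 4·16 + 2·14 + 6·22; 2·16 + 6·14 + 6·22) = (174, 224, 248)
Ratio at component: 248 / 22 = 11.2727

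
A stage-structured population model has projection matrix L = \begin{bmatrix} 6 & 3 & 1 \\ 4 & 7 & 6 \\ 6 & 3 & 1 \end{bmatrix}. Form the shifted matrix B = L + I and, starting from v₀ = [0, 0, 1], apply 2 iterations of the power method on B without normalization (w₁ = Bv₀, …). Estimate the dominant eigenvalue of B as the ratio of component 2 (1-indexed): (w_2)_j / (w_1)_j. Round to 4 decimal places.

μ ≈ 10.6667

B = L + I has rows (7, 3, 1); (4, 8, 6); (6, 3, 2)
w1 = Bv₀ = (1, 6, 2)
w2 = Bw1 = (27, 64, 28)
Ratio: 64/6 = 10.6667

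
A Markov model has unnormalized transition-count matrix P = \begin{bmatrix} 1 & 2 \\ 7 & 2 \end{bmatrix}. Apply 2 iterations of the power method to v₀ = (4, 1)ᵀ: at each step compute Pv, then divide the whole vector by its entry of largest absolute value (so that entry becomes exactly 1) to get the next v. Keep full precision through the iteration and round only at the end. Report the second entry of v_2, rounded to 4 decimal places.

Pv0 = (6.00000, 30.00000); divide by 30.00000 → v1 = (0.20000, 1.00000)
Pv1 = (2.20000, 3.40000); divide by 3.40000 → v2 = (0.64706, 1.00000)
Requested entry of v2: 102/102 = 1.0000

1.0000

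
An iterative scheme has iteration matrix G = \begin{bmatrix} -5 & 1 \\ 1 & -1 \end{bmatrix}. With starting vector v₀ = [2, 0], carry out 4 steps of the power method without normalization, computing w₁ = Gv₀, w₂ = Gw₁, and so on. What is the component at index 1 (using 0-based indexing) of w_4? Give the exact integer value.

-336

w1 = Gv₀ = (-10, 2)
w2 = Gw1 = (52, -12)
w3 = Gw2 = (-272, 64)
w4 = Gw3 = (1424, -336)
The requested component of w4 is -336.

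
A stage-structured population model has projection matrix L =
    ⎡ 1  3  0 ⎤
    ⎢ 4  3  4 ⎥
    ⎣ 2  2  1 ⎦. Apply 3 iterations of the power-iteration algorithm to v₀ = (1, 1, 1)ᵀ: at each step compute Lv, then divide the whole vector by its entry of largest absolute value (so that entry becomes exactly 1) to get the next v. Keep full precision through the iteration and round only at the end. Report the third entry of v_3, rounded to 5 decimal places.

Lv0 = (4.000000, 11.000000, 5.000000); divide by 11.000000 → v1 = (0.363636, 1.000000, 0.454545)
Lv1 = (3.363636, 6.272727, 3.181818); divide by 6.272727 → v2 = (0.536232, 1.000000, 0.507246)
Lv2 = (3.536232, 7.173913, 3.579710); divide by 7.173913 → v3 = (0.492929, 1.000000, 0.498990)
Requested entry of v3: 247/495 = 0.49899

0.49899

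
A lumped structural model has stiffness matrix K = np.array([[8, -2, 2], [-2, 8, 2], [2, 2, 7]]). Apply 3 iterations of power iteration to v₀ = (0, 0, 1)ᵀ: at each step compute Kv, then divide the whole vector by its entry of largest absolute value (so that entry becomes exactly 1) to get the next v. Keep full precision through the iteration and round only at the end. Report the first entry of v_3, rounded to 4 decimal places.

Kv0 = (2.00000, 2.00000, 7.00000); divide by 7.00000 → v1 = (0.28571, 0.28571, 1.00000)
Kv1 = (3.71429, 3.71429, 8.14286); divide by 8.14286 → v2 = (0.45614, 0.45614, 1.00000)
Kv2 = (4.73684, 4.73684, 8.82456); divide by 8.82456 → v3 = (0.53678, 0.53678, 1.00000)
Requested entry of v3: 270/503 = 0.5368

0.5368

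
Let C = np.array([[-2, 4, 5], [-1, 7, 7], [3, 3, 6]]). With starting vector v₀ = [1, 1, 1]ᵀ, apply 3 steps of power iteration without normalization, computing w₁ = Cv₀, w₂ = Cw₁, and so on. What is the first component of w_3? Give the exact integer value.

w1 = Cv₀ = ((-2)·1 + 4·1 + 5·1; (-1)·1 + 7·1 + 7·1; 3·1 + 3·1 + 6·1) = (7, 13, 12)
w2 = Cw1 = ((-2)·7 + 4·13 + 5·12; (-1)·7 + 7·13 + 7·12; 3·7 + 3·13 + 6·12) = (98, 168, 132)
w3 = Cw2 = (1136, 2002, 1590)
The requested component of w3 is 1136.

1136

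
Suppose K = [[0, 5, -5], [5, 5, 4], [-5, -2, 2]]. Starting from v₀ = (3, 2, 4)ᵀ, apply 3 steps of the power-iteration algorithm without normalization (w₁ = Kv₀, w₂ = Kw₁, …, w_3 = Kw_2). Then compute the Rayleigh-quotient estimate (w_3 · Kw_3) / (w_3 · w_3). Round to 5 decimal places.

w1 = Kv₀ = (-10, 41, -11)
w2 = Kw1 = (260, 111, -54)
w3 = Kw2 = (825, 1639, -1630)
Kw3 = (16345, 5800, -10663)
w3·Kw3 = 825·16345 + 1639·5800 + (-1630)·(-10663) = 40371515; w3·w3 = 825·825 + 1639·1639 + (-1630)·(-1630) = 6023846
λ ≈ 40371515/6023846 = 6.70195

λ ≈ 6.70195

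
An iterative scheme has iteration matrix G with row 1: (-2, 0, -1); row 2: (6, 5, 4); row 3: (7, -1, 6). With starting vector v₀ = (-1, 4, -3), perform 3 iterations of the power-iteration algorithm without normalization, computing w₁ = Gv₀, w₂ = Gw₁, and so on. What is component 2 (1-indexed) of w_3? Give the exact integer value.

w1 = Gv₀ = ((-2)·(-1) + 0·4 + (-1)·(-3); 6·(-1) + 5·4 + 4·(-3); 7·(-1) + (-1)·4 + 6·(-3)) = (5, 2, -29)
w2 = Gw1 = ((-2)·5 + 0·2 + (-1)·(-29); 6·5 + 5·2 + 4·(-29); 7·5 + (-1)·2 + 6·(-29)) = (19, -76, -141)
w3 = Gw2 = (103, -830, -637)
The requested component of w3 is -830.

-830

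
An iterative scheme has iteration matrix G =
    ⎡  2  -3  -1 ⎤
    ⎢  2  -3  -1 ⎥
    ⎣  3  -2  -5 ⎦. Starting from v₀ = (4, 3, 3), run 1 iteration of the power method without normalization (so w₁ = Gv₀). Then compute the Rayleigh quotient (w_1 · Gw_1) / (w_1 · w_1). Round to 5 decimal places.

w1 = Gv₀ = (-4, -4, -9)
Gw1 = (13, 13, 41)
w1·Gw1 = (-4)·13 + (-4)·13 + (-9)·41 = -473; w1·w1 = (-4)·(-4) + (-4)·(-4) + (-9)·(-9) = 113
λ ≈ -473/113 = -4.18584

-4.18584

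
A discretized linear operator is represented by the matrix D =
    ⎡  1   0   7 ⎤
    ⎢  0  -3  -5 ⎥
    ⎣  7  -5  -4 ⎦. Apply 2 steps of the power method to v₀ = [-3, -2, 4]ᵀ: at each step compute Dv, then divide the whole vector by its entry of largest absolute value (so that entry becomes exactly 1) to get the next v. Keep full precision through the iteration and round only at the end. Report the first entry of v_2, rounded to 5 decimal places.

Dv0 = (25.000000, -14.000000, -27.000000); divide by -27.000000 → v1 = (-0.925926, 0.518519, 1.000000)
Dv1 = (6.074074, -6.555556, -13.074074); divide by -13.074074 → v2 = (-0.464589, 0.501416, 1.000000)
Requested entry of v2: -164/353 = -0.46459

-0.46459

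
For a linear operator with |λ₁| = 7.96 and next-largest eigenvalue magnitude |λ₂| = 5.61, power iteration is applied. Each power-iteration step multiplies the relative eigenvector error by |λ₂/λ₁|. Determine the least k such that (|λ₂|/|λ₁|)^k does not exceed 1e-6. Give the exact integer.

|λ₂/λ₁| = 5.61/7.96 = 0.70477
Need k ≥ ln(1e-6) / ln(0.70477) = -13.8155 / -0.3499 ≈ 39.487
Smallest integer k satisfying the bound: 40

40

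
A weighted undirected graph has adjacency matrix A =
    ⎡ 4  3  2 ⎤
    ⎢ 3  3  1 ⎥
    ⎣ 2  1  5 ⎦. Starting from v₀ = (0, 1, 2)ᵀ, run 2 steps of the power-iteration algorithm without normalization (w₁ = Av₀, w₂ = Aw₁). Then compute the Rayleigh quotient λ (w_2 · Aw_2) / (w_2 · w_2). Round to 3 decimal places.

w1 = Av₀ = (7, 5, 11)
w2 = Aw1 = (65, 47, 74)
Aw2 = (549, 410, 547)
w2·Aw2 = 65·549 + 47·410 + 74·547 = 95433; w2·w2 = 65·65 + 47·47 + 74·74 = 11910
λ ≈ 95433/11910 = 8.013

λ ≈ 8.013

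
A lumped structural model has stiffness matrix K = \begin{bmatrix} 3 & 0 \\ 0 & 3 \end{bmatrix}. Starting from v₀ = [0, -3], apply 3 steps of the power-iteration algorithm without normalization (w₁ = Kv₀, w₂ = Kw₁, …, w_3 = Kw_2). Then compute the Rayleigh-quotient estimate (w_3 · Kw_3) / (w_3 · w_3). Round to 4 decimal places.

λ ≈ 3.0000

w1 = Kv₀ = (0, -9)
w2 = Kw1 = (0, -27)
w3 = Kw2 = (0, -81)
Kw3 = (0, -243)
w3·Kw3 = 0·0 + (-81)·(-243) = 19683; w3·w3 = 0·0 + (-81)·(-81) = 6561
λ ≈ 19683/6561 = 3.0000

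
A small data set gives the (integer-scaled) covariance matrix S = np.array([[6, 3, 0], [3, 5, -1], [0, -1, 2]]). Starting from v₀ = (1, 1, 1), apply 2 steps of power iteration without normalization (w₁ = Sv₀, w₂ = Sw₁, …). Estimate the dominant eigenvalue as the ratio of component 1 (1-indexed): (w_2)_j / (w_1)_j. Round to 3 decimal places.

λ ≈ 8.333

w1 = Sv₀ = (9, 7, 1)
w2 = Sw1 = (75, 61, -5)
Ratio at component: 75 / 9 = 8.333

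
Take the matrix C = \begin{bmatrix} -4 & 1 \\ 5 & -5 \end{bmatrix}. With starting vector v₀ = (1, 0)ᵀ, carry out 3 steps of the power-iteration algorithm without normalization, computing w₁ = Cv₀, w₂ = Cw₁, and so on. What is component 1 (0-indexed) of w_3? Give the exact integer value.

w1 = Cv₀ = ((-4)·1 + 1·0; 5·1 + (-5)·0) = (-4, 5)
w2 = Cw1 = ((-4)·(-4) + 1·5; 5·(-4) + (-5)·5) = (21, -45)
w3 = Cw2 = (-129, 330)
The requested component of w3 is 330.

330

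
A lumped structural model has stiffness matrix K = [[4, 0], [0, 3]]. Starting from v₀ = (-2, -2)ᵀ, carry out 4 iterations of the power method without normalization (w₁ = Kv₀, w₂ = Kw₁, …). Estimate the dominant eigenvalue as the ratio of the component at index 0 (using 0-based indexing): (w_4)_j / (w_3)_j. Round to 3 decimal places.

4.000

w1 = Kv₀ = (4·(-2) + 0·(-2); 0·(-2) + 3·(-2)) = (-8, -6)
w2 = Kw1 = (4·(-8) + 0·(-6); 0·(-8) + 3·(-6)) = (-32, -18)
w3 = Kw2 = (-128, -54)
w4 = Kw3 = (-512, -162)
Ratio at component: -512 / -128 = 4.000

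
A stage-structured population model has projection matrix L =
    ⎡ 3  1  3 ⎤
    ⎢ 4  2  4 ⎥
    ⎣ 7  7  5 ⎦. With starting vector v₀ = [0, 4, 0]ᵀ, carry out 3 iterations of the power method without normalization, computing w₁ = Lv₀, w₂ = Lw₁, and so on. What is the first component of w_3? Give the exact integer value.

w1 = Lv₀ = (3·0 + 1·4 + 3·0; 4·0 + 2·4 + 4·0; 7·0 + 7·4 + 5·0) = (4, 8, 28)
w2 = Lw1 = (3·4 + 1·8 + 3·28; 4·4 + 2·8 + 4·28; 7·4 + 7·8 + 5·28) = (104, 144, 224)
w3 = Lw2 = (1128, 1600, 2856)
The requested component of w3 is 1128.

1128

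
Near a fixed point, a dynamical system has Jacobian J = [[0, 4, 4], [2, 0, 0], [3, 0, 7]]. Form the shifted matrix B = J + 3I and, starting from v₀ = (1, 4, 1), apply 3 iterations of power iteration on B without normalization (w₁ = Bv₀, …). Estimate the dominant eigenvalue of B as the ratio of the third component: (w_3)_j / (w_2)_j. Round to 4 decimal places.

B = J + 3I has rows (3, 4, 4); (2, 3, 0); (3, 0, 10)
w1 = Bv₀ = (23, 14, 13)
w2 = Bw1 = (177, 88, 199)
w3 = Bw2 = (1679, 618, 2521)
Ratio: 2521/199 = 12.6683

μ ≈ 12.6683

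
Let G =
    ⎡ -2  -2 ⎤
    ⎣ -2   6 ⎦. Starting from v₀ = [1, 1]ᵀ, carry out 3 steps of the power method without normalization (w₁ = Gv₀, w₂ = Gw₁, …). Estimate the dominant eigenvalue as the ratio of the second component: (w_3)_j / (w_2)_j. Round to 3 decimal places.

6.000

w1 = Gv₀ = ((-2)·1 + (-2)·1; (-2)·1 + 6·1) = (-4, 4)
w2 = Gw1 = ((-2)·(-4) + (-2)·4; (-2)·(-4) + 6·4) = (0, 32)
w3 = Gw2 = (-64, 192)
Ratio at component: 192 / 32 = 6.000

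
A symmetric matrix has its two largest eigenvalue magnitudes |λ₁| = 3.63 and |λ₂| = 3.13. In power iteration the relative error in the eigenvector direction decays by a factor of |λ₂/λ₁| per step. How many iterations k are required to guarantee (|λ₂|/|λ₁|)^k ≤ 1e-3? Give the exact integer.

|λ₂/λ₁| = 3.13/3.63 = 0.86226
Need k ≥ ln(1e-3) / ln(0.86226) = -6.9078 / -0.1482 ≈ 46.611
Smallest integer k satisfying the bound: 47

47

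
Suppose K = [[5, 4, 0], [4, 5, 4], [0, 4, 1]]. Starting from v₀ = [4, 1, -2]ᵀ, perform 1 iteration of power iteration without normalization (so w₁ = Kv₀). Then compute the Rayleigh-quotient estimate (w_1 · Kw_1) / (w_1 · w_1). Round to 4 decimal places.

8.5888

w1 = Kv₀ = (24, 13, 2)
Kw1 = (172, 169, 54)
w1·Kw1 = 24·172 + 13·169 + 2·54 = 6433; w1·w1 = 24·24 + 13·13 + 2·2 = 749
λ ≈ 6433/749 = 8.5888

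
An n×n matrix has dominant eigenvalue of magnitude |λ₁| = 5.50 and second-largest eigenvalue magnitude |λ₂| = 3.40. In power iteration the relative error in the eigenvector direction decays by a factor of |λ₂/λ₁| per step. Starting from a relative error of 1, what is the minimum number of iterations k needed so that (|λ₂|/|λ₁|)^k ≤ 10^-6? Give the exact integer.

|λ₂/λ₁| = 3.40/5.50 = 0.61818
Need k ≥ ln(10^-6) / ln(0.61818) = -13.8155 / -0.4810 ≈ 28.724
Smallest integer k satisfying the bound: 29

29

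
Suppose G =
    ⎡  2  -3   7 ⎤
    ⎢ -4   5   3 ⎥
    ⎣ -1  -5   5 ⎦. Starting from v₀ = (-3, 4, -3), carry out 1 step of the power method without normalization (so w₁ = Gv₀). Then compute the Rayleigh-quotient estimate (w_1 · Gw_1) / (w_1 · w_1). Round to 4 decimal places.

w1 = Gv₀ = (2·(-3) + (-3)·4 + 7·(-3); (-4)·(-3) + 5·4 + 3·(-3); (-1)·(-3) + (-5)·4 + 5·(-3)) = (-39, 23, -32)
Gw1 = (-371, 175, -236)
w1·Gw1 = (-39)·(-371) + 23·175 + (-32)·(-236) = 26046; w1·w1 = (-39)·(-39) + 23·23 + (-32)·(-32) = 3074
λ ≈ 26046/3074 = 8.4730

λ ≈ 8.4730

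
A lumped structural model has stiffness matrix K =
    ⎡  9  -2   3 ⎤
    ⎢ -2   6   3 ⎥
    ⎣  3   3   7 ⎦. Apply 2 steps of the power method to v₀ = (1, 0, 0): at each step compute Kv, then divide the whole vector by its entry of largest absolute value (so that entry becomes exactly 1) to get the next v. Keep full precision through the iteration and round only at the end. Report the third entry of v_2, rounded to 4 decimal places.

0.4468

Kv0 = (9.00000, -2.00000, 3.00000); divide by 9.00000 → v1 = (1.00000, -0.22222, 0.33333)
Kv1 = (10.44444, -2.33333, 4.66667); divide by 10.44444 → v2 = (1.00000, -0.22340, 0.44681)
Requested entry of v2: 42/94 = 0.4468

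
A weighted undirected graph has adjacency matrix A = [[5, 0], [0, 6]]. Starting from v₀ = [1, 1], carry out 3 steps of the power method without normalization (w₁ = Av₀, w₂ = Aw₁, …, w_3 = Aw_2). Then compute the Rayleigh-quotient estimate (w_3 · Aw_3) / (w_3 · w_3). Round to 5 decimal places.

5.74912

w1 = Av₀ = (5·1 + 0·1; 0·1 + 6·1) = (5, 6)
w2 = Aw1 = (5·5 + 0·6; 0·5 + 6·6) = (25, 36)
w3 = Aw2 = (125, 216)
Aw3 = (625, 1296)
w3·Aw3 = 125·625 + 216·1296 = 358061; w3·w3 = 125·125 + 216·216 = 62281
λ ≈ 358061/62281 = 5.74912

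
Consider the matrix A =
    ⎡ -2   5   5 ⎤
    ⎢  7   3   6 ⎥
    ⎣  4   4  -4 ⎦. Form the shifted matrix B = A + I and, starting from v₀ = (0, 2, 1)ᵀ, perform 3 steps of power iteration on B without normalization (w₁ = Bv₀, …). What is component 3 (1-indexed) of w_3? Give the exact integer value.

781

B = A + I has rows (-1, 5, 5); (7, 4, 6); (4, 4, -3)
w1 = Bv₀ = (15, 14, 5)
w2 = Bw1 = (80, 191, 101)
w3 = Bw2 = (1380, 1930, 781)
Requested component of w3: 781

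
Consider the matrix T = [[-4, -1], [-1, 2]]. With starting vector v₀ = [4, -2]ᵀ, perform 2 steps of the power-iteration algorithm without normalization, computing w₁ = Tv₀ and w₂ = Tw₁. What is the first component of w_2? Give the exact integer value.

64

w1 = Tv₀ = ((-4)·4 + (-1)·(-2); (-1)·4 + 2·(-2)) = (-14, -8)
w2 = Tw1 = ((-4)·(-14) + (-1)·(-8); (-1)·(-14) + 2·(-8)) = (64, -2)
The requested component of w2 is 64.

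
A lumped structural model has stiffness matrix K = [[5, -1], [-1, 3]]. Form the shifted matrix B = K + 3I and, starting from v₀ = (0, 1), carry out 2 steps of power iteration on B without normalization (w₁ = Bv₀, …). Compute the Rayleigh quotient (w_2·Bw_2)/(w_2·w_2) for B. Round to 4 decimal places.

μ ≈ 6.9125

B = K + 3I has rows (8, -1); (-1, 6)
w1 = Bv₀ = (8·0 + (-1)·1; (-1)·0 + 6·1) = (-1, 6)
w2 = Bw1 = (8·(-1) + (-1)·6; (-1)·(-1) + 6·6) = (-14, 37)
Bw2 = (-149, 236)
w2·Bw2 = 10818; w2·w2 = 1565; μ ≈ 10818/1565 = 6.9125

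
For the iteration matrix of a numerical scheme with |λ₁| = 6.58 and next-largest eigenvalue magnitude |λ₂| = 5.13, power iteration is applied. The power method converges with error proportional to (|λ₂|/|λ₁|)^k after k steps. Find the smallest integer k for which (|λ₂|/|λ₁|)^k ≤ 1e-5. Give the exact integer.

47

|λ₂/λ₁| = 5.13/6.58 = 0.77964
Need k ≥ ln(1e-5) / ln(0.77964) = -11.5129 / -0.2489 ≈ 46.250
Smallest integer k satisfying the bound: 47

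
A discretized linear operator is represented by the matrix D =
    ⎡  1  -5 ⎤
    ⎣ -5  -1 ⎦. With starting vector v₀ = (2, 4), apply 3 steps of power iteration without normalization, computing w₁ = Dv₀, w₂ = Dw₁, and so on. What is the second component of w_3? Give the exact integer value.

-364

w1 = Dv₀ = (1·2 + (-5)·4; (-5)·2 + (-1)·4) = (-18, -14)
w2 = Dw1 = (1·(-18) + (-5)·(-14); (-5)·(-18) + (-1)·(-14)) = (52, 104)
w3 = Dw2 = (-468, -364)
The requested component of w3 is -364.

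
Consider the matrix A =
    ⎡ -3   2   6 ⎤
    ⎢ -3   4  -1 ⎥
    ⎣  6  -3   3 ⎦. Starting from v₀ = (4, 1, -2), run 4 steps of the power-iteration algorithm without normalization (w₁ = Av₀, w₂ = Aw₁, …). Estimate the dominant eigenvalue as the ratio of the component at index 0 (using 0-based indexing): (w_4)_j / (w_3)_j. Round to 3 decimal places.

λ ≈ -6.720

w1 = Av₀ = ((-3)·4 + 2·1 + 6·(-2); (-3)·4 + 4·1 + (-1)·(-2); 6·4 + (-3)·1 + 3·(-2)) = (-22, -6, 15)
w2 = Aw1 = ((-3)·(-22) + 2·(-6) + 6·15; (-3)·(-22) + 4·(-6) + (-1)·15; 6·(-22) + (-3)·(-6) + 3·15) = (144, 27, -69)
w3 = Aw2 = (-792, -255, 576)
w4 = Aw3 = (5322, 780, -2259)
Ratio at component: 5322 / -792 = -6.720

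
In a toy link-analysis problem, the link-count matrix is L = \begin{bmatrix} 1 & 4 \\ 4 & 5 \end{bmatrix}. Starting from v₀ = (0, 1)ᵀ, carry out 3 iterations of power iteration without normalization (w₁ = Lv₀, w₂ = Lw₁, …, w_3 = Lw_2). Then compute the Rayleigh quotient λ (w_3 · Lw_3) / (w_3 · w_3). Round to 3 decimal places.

w1 = Lv₀ = (4, 5)
w2 = Lw1 = (24, 41)
w3 = Lw2 = (188, 301)
Lw3 = (1392, 2257)
w3·Lw3 = 188·1392 + 301·2257 = 941053; w3·w3 = 188·188 + 301·301 = 125945
λ ≈ 941053/125945 = 7.472

λ ≈ 7.472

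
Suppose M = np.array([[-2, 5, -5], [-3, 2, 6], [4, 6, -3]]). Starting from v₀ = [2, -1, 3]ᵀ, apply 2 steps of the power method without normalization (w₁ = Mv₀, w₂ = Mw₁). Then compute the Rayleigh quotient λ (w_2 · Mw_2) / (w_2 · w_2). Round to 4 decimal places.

w1 = Mv₀ = ((-2)·2 + 5·(-1) + (-5)·3; (-3)·2 + 2·(-1) + 6·3; 4·2 + 6·(-1) + (-3)·3) = (-24, 10, -7)
w2 = Mw1 = ((-2)·(-24) + 5·10 + (-5)·(-7); (-3)·(-24) + 2·10 + 6·(-7); 4·(-24) + 6·10 + (-3)·(-7)) = (133, 50, -15)
Mw2 = (59, -389, 877)
w2·Mw2 = 133·59 + 50·(-389) + (-15)·877 = -24758; w2·w2 = 133·133 + 50·50 + (-15)·(-15) = 20414
λ ≈ -24758/20414 = -1.2128

-1.2128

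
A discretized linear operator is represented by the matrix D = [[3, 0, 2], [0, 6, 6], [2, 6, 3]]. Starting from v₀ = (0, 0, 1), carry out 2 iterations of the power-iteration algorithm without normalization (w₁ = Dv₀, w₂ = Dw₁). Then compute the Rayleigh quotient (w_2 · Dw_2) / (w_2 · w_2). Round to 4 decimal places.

w1 = Dv₀ = (3·0 + 0·0 + 2·1; 0·0 + 6·0 + 6·1; 2·0 + 6·0 + 3·1) = (2, 6, 3)
w2 = Dw1 = (3·2 + 0·6 + 2·3; 0·2 + 6·6 + 6·3; 2·2 + 6·6 + 3·3) = (12, 54, 49)
Dw2 = (134, 618, 495)
w2·Dw2 = 12·134 + 54·618 + 49·495 = 59235; w2·w2 = 12·12 + 54·54 + 49·49 = 5461
λ ≈ 59235/5461 = 10.8469

10.8469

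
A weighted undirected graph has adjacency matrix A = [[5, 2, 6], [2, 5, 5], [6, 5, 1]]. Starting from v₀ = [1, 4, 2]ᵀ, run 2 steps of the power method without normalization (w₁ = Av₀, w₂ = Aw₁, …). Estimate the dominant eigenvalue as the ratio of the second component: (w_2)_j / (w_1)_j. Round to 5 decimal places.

10.93750

w1 = Av₀ = (5·1 + 2·4 + 6·2; 2·1 + 5·4 + 5·2; 6·1 + 5·4 + 1·2) = (25, 32, 28)
w2 = Aw1 = (5·25 + 2·32 + 6·28; 2·25 + 5·32 + 5·28; 6·25 + 5·32 + 1·28) = (357, 350, 338)
Ratio at component: 350 / 32 = 10.93750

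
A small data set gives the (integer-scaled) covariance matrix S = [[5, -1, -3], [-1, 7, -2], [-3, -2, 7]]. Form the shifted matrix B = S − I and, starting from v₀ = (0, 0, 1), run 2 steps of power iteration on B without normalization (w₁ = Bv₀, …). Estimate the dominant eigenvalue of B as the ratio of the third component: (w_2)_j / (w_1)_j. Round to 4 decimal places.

B = S − I has rows (4, -1, -3); (-1, 6, -2); (-3, -2, 6)
w1 = Bv₀ = (4·0 + (-1)·0 + (-3)·1; (-1)·0 + 6·0 + (-2)·1; (-3)·0 + (-2)·0 + 6·1) = (-3, -2, 6)
w2 = Bw1 = (4·(-3) + (-1)·(-2) + (-3)·6; (-1)·(-3) + 6·(-2) + (-2)·6; (-3)·(-3) + (-2)·(-2) + 6·6) = (-28, -21, 49)
Ratio: 49/6 = 8.1667

μ ≈ 8.1667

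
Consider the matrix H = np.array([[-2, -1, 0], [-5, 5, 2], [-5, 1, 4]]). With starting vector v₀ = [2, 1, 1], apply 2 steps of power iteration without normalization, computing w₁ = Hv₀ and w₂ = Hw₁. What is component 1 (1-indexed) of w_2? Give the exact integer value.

w1 = Hv₀ = ((-2)·2 + (-1)·1 + 0·1; (-5)·2 + 5·1 + 2·1; (-5)·2 + 1·1 + 4·1) = (-5, -3, -5)
w2 = Hw1 = ((-2)·(-5) + (-1)·(-3) + 0·(-5); (-5)·(-5) + 5·(-3) + 2·(-5); (-5)·(-5) + 1·(-3) + 4·(-5)) = (13, 0, 2)
The requested component of w2 is 13.

13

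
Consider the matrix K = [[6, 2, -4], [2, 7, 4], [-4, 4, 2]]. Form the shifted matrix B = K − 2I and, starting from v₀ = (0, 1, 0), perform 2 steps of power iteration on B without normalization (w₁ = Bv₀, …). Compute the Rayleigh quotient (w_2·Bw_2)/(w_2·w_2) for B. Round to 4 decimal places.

B = K − 2I has rows (4, 2, -4); (2, 5, 4); (-4, 4, 0)
w1 = Bv₀ = (2, 5, 4)
w2 = Bw1 = (2, 45, 12)
Bw2 = (50, 277, 172)
w2·Bw2 = 14629; w2·w2 = 2173; μ ≈ 14629/2173 = 6.7322

μ ≈ 6.7322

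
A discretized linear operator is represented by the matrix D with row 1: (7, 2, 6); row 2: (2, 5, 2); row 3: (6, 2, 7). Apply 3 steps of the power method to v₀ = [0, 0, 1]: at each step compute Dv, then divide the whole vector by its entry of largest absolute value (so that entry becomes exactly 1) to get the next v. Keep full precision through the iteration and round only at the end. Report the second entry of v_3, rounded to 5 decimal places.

Dv0 = (6.000000, 2.000000, 7.000000); divide by 7.000000 → v1 = (0.857143, 0.285714, 1.000000)
Dv1 = (12.571429, 5.142857, 12.714286); divide by 12.714286 → v2 = (0.988764, 0.404494, 1.000000)
Dv2 = (13.730337, 6.000000, 13.741573); divide by 13.741573 → v3 = (0.999182, 0.436631, 1.000000)
Requested entry of v3: 534/1223 = 0.43663

0.43663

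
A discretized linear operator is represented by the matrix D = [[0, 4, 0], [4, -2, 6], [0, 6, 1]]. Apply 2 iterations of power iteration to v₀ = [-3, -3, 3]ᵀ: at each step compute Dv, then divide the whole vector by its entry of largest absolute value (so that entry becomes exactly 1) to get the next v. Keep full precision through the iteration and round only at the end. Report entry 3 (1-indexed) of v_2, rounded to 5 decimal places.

-0.35185

Dv0 = (-12.000000, 12.000000, -15.000000); divide by -15.000000 → v1 = (0.800000, -0.800000, 1.000000)
Dv1 = (-3.200000, 10.800000, -3.800000); divide by 10.800000 → v2 = (-0.296296, 1.000000, -0.351852)
Requested entry of v2: 57/-162 = -0.35185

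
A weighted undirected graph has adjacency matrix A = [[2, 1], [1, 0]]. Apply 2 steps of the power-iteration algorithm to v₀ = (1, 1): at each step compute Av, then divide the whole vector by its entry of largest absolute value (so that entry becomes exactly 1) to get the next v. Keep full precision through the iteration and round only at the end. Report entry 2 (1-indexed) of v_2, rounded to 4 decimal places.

Av0 = (3.00000, 1.00000); divide by 3.00000 → v1 = (1.00000, 0.33333)
Av1 = (2.33333, 1.00000); divide by 2.33333 → v2 = (1.00000, 0.42857)
Requested entry of v2: 3/7 = 0.4286

0.4286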